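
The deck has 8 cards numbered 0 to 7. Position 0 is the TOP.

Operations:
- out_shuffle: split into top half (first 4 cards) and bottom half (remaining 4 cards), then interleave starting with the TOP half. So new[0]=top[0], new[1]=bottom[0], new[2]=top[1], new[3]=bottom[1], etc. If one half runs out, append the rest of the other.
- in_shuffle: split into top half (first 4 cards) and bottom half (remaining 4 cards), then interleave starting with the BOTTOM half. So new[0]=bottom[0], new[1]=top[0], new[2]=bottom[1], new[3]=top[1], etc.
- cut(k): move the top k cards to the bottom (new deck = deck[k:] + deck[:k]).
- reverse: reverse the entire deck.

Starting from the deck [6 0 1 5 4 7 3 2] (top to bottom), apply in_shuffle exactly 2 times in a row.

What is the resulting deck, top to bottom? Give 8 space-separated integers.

After op 1 (in_shuffle): [4 6 7 0 3 1 2 5]
After op 2 (in_shuffle): [3 4 1 6 2 7 5 0]

Answer: 3 4 1 6 2 7 5 0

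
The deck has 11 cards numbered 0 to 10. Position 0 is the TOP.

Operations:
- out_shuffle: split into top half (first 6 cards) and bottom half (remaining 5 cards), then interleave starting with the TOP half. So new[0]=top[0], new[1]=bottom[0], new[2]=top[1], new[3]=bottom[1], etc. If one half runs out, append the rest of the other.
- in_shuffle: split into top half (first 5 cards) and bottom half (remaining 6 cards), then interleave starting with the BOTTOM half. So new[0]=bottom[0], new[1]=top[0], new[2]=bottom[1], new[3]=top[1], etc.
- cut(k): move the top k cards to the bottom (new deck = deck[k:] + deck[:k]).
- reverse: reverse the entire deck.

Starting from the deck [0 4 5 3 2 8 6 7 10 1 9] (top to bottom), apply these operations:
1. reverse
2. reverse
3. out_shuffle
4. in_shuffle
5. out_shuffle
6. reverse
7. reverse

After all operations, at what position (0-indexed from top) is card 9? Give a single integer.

After op 1 (reverse): [9 1 10 7 6 8 2 3 5 4 0]
After op 2 (reverse): [0 4 5 3 2 8 6 7 10 1 9]
After op 3 (out_shuffle): [0 6 4 7 5 10 3 1 2 9 8]
After op 4 (in_shuffle): [10 0 3 6 1 4 2 7 9 5 8]
After op 5 (out_shuffle): [10 2 0 7 3 9 6 5 1 8 4]
After op 6 (reverse): [4 8 1 5 6 9 3 7 0 2 10]
After op 7 (reverse): [10 2 0 7 3 9 6 5 1 8 4]
Card 9 is at position 5.

Answer: 5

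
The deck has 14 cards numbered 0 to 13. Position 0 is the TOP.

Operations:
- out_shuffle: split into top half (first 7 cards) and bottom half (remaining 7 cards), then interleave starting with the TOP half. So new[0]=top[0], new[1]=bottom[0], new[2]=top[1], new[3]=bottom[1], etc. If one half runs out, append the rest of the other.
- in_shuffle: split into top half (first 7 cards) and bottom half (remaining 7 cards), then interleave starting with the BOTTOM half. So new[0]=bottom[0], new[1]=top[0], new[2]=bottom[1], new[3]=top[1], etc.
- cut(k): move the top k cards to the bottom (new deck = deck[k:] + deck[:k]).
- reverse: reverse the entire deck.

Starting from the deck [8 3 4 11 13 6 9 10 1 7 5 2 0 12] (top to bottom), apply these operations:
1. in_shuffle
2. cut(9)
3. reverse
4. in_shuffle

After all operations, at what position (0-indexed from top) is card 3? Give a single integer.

After op 1 (in_shuffle): [10 8 1 3 7 4 5 11 2 13 0 6 12 9]
After op 2 (cut(9)): [13 0 6 12 9 10 8 1 3 7 4 5 11 2]
After op 3 (reverse): [2 11 5 4 7 3 1 8 10 9 12 6 0 13]
After op 4 (in_shuffle): [8 2 10 11 9 5 12 4 6 7 0 3 13 1]
Card 3 is at position 11.

Answer: 11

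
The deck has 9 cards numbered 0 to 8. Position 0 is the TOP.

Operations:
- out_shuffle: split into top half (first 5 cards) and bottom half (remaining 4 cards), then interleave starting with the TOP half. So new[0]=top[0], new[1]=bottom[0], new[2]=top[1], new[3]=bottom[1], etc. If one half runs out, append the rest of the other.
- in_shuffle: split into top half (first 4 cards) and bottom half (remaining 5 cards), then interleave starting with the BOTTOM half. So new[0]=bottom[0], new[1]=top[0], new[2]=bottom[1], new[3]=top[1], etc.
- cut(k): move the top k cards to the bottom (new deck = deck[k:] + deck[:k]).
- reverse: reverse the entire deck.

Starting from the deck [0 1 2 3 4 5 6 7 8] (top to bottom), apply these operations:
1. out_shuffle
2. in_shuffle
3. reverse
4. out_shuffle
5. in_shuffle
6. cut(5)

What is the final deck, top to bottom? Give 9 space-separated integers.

Answer: 6 2 7 3 8 4 0 5 1

Derivation:
After op 1 (out_shuffle): [0 5 1 6 2 7 3 8 4]
After op 2 (in_shuffle): [2 0 7 5 3 1 8 6 4]
After op 3 (reverse): [4 6 8 1 3 5 7 0 2]
After op 4 (out_shuffle): [4 5 6 7 8 0 1 2 3]
After op 5 (in_shuffle): [8 4 0 5 1 6 2 7 3]
After op 6 (cut(5)): [6 2 7 3 8 4 0 5 1]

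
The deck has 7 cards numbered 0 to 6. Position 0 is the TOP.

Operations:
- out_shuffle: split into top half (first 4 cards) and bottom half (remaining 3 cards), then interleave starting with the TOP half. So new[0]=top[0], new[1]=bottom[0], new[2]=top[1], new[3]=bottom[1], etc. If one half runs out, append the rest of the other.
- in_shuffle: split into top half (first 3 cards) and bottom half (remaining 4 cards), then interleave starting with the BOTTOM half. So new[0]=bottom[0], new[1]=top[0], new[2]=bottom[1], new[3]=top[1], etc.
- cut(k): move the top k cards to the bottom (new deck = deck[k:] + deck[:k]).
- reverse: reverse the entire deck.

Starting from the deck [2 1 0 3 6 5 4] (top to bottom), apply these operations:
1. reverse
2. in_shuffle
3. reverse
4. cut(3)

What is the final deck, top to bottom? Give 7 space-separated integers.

Answer: 5 0 4 3 2 6 1

Derivation:
After op 1 (reverse): [4 5 6 3 0 1 2]
After op 2 (in_shuffle): [3 4 0 5 1 6 2]
After op 3 (reverse): [2 6 1 5 0 4 3]
After op 4 (cut(3)): [5 0 4 3 2 6 1]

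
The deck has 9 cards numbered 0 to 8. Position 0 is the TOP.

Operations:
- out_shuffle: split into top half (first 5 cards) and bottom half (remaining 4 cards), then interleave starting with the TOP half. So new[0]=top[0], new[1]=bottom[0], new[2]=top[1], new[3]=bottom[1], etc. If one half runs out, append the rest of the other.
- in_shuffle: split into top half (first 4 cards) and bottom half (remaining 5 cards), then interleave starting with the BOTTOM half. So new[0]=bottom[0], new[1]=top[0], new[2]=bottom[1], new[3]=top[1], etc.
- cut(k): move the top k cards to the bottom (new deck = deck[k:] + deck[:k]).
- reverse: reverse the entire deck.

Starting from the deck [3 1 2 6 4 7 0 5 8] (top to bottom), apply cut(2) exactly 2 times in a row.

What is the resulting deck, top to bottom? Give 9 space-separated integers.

After op 1 (cut(2)): [2 6 4 7 0 5 8 3 1]
After op 2 (cut(2)): [4 7 0 5 8 3 1 2 6]

Answer: 4 7 0 5 8 3 1 2 6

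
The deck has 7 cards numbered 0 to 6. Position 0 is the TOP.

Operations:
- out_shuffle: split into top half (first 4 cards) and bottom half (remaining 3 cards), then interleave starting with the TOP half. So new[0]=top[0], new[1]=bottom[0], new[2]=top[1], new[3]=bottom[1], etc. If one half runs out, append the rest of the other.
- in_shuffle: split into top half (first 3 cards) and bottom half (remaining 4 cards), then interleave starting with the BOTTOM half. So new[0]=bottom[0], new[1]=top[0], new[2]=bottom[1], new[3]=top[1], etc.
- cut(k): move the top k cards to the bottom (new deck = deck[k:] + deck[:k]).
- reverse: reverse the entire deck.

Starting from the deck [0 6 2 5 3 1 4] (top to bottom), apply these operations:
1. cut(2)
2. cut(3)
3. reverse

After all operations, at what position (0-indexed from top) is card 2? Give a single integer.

After op 1 (cut(2)): [2 5 3 1 4 0 6]
After op 2 (cut(3)): [1 4 0 6 2 5 3]
After op 3 (reverse): [3 5 2 6 0 4 1]
Card 2 is at position 2.

Answer: 2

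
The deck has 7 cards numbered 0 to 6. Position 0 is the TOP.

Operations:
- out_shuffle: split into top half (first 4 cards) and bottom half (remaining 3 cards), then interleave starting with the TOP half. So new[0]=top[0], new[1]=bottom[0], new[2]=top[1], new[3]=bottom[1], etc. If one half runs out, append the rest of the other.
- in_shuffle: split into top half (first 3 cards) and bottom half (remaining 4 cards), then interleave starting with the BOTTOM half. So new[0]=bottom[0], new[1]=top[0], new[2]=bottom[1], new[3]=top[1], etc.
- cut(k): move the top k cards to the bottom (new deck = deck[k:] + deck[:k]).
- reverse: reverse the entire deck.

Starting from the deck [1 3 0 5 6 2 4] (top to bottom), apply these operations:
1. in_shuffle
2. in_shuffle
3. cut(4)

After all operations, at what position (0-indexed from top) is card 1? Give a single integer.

After op 1 (in_shuffle): [5 1 6 3 2 0 4]
After op 2 (in_shuffle): [3 5 2 1 0 6 4]
After op 3 (cut(4)): [0 6 4 3 5 2 1]
Card 1 is at position 6.

Answer: 6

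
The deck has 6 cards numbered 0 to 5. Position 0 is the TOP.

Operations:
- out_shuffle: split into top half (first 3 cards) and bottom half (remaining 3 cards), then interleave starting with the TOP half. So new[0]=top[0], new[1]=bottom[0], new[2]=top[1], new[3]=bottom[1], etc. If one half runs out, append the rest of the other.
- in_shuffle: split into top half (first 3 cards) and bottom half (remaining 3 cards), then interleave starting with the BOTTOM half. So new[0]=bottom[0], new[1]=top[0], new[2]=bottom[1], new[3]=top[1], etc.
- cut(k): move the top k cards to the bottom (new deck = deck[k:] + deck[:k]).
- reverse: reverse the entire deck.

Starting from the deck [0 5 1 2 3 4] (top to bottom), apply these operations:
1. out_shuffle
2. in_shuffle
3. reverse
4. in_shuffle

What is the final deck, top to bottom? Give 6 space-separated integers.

Answer: 1 5 0 4 3 2

Derivation:
After op 1 (out_shuffle): [0 2 5 3 1 4]
After op 2 (in_shuffle): [3 0 1 2 4 5]
After op 3 (reverse): [5 4 2 1 0 3]
After op 4 (in_shuffle): [1 5 0 4 3 2]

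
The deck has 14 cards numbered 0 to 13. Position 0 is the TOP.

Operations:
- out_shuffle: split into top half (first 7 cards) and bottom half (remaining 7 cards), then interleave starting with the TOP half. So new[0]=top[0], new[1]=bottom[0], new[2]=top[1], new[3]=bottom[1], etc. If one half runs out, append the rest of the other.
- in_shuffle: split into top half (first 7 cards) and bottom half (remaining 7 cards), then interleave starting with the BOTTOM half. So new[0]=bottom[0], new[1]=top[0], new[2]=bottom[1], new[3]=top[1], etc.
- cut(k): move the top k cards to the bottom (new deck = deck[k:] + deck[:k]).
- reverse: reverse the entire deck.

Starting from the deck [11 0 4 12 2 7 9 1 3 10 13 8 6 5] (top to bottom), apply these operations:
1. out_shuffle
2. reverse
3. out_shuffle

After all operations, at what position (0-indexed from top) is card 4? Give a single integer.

Answer: 5

Derivation:
After op 1 (out_shuffle): [11 1 0 3 4 10 12 13 2 8 7 6 9 5]
After op 2 (reverse): [5 9 6 7 8 2 13 12 10 4 3 0 1 11]
After op 3 (out_shuffle): [5 12 9 10 6 4 7 3 8 0 2 1 13 11]
Card 4 is at position 5.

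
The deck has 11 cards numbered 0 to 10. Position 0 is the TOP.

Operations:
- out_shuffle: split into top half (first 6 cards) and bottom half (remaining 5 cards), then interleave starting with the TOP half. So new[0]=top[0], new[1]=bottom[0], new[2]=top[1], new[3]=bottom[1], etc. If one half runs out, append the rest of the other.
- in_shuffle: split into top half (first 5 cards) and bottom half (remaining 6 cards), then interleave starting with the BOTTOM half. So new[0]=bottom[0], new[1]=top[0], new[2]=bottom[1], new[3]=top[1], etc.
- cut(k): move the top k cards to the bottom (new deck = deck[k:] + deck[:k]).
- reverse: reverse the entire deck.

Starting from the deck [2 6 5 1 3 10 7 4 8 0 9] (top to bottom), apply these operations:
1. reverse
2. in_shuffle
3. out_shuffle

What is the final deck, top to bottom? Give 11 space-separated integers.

After op 1 (reverse): [9 0 8 4 7 10 3 1 5 6 2]
After op 2 (in_shuffle): [10 9 3 0 1 8 5 4 6 7 2]
After op 3 (out_shuffle): [10 5 9 4 3 6 0 7 1 2 8]

Answer: 10 5 9 4 3 6 0 7 1 2 8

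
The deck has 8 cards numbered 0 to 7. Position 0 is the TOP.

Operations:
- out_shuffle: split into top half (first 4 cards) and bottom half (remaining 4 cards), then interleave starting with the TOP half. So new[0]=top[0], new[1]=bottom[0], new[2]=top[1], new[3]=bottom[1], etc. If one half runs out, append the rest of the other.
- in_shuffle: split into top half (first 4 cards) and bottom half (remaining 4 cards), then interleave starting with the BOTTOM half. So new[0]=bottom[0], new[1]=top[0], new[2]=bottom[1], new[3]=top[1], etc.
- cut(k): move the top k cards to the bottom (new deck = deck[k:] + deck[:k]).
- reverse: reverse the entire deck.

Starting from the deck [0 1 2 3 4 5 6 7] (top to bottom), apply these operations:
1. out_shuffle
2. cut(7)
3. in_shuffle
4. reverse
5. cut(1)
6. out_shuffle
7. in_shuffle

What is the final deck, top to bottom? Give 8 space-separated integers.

Answer: 6 3 5 2 0 4 1 7

Derivation:
After op 1 (out_shuffle): [0 4 1 5 2 6 3 7]
After op 2 (cut(7)): [7 0 4 1 5 2 6 3]
After op 3 (in_shuffle): [5 7 2 0 6 4 3 1]
After op 4 (reverse): [1 3 4 6 0 2 7 5]
After op 5 (cut(1)): [3 4 6 0 2 7 5 1]
After op 6 (out_shuffle): [3 2 4 7 6 5 0 1]
After op 7 (in_shuffle): [6 3 5 2 0 4 1 7]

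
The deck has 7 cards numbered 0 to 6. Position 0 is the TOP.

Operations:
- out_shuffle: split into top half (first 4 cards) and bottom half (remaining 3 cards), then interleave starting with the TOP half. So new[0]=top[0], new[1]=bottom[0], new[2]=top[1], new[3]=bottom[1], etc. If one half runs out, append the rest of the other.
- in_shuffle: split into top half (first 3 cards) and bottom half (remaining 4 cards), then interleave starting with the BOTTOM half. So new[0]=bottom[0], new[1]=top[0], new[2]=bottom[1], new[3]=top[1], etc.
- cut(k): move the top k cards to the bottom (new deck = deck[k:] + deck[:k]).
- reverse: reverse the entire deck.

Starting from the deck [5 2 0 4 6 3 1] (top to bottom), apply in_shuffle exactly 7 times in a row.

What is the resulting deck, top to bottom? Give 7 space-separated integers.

After op 1 (in_shuffle): [4 5 6 2 3 0 1]
After op 2 (in_shuffle): [2 4 3 5 0 6 1]
After op 3 (in_shuffle): [5 2 0 4 6 3 1]
After op 4 (in_shuffle): [4 5 6 2 3 0 1]
After op 5 (in_shuffle): [2 4 3 5 0 6 1]
After op 6 (in_shuffle): [5 2 0 4 6 3 1]
After op 7 (in_shuffle): [4 5 6 2 3 0 1]

Answer: 4 5 6 2 3 0 1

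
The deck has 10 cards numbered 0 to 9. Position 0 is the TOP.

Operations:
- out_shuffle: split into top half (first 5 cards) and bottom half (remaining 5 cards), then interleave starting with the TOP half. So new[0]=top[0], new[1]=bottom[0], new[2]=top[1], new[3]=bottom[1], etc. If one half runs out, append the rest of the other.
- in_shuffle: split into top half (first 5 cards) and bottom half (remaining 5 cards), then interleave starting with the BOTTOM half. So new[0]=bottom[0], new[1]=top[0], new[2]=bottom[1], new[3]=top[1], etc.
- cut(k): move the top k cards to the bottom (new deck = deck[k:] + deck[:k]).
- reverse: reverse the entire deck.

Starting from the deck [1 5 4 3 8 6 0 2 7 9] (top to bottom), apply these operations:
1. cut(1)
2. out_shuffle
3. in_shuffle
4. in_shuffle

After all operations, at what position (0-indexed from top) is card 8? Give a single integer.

Answer: 5

Derivation:
After op 1 (cut(1)): [5 4 3 8 6 0 2 7 9 1]
After op 2 (out_shuffle): [5 0 4 2 3 7 8 9 6 1]
After op 3 (in_shuffle): [7 5 8 0 9 4 6 2 1 3]
After op 4 (in_shuffle): [4 7 6 5 2 8 1 0 3 9]
Card 8 is at position 5.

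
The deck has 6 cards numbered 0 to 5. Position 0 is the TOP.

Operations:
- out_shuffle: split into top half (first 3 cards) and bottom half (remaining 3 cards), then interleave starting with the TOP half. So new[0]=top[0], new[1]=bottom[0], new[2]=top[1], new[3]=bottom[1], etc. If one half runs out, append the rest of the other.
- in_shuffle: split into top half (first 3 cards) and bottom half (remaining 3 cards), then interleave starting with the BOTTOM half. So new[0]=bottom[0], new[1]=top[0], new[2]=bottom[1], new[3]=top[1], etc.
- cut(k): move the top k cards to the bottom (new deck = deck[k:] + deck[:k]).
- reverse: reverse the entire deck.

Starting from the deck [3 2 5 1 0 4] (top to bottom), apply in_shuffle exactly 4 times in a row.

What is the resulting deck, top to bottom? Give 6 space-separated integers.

Answer: 1 3 0 2 4 5

Derivation:
After op 1 (in_shuffle): [1 3 0 2 4 5]
After op 2 (in_shuffle): [2 1 4 3 5 0]
After op 3 (in_shuffle): [3 2 5 1 0 4]
After op 4 (in_shuffle): [1 3 0 2 4 5]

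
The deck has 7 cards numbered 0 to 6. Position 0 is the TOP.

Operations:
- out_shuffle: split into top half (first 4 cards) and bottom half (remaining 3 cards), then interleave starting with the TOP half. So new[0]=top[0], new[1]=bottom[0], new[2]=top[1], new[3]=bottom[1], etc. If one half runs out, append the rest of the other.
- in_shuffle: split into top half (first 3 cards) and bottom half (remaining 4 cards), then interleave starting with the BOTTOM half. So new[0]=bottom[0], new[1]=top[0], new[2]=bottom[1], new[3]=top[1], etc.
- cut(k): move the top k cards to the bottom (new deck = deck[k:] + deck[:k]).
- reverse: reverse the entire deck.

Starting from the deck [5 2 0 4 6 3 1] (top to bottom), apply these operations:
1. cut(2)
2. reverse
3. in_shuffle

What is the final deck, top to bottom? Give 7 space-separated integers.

Answer: 3 2 6 5 4 1 0

Derivation:
After op 1 (cut(2)): [0 4 6 3 1 5 2]
After op 2 (reverse): [2 5 1 3 6 4 0]
After op 3 (in_shuffle): [3 2 6 5 4 1 0]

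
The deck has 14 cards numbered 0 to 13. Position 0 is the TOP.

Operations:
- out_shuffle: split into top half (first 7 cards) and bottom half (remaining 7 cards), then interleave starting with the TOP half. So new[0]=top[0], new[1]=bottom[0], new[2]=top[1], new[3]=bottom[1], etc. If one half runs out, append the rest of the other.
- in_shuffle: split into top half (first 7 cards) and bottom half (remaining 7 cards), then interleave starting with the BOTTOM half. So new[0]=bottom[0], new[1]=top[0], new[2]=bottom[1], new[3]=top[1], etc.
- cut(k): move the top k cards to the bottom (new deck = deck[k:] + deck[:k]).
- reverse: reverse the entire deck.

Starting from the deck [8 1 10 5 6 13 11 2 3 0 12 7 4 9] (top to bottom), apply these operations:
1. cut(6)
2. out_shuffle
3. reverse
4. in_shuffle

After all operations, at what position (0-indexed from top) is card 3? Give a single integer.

After op 1 (cut(6)): [11 2 3 0 12 7 4 9 8 1 10 5 6 13]
After op 2 (out_shuffle): [11 9 2 8 3 1 0 10 12 5 7 6 4 13]
After op 3 (reverse): [13 4 6 7 5 12 10 0 1 3 8 2 9 11]
After op 4 (in_shuffle): [0 13 1 4 3 6 8 7 2 5 9 12 11 10]
Card 3 is at position 4.

Answer: 4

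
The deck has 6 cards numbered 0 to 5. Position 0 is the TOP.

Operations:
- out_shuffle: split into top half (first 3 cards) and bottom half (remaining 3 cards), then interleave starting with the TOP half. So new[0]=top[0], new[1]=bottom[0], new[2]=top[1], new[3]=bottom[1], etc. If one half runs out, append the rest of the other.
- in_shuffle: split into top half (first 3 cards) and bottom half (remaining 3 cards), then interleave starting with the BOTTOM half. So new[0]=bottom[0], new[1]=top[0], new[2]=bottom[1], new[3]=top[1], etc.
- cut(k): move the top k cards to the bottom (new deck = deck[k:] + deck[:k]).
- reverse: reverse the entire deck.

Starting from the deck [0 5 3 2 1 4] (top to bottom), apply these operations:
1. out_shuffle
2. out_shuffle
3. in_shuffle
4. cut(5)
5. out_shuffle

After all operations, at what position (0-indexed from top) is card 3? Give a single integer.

After op 1 (out_shuffle): [0 2 5 1 3 4]
After op 2 (out_shuffle): [0 1 2 3 5 4]
After op 3 (in_shuffle): [3 0 5 1 4 2]
After op 4 (cut(5)): [2 3 0 5 1 4]
After op 5 (out_shuffle): [2 5 3 1 0 4]
Card 3 is at position 2.

Answer: 2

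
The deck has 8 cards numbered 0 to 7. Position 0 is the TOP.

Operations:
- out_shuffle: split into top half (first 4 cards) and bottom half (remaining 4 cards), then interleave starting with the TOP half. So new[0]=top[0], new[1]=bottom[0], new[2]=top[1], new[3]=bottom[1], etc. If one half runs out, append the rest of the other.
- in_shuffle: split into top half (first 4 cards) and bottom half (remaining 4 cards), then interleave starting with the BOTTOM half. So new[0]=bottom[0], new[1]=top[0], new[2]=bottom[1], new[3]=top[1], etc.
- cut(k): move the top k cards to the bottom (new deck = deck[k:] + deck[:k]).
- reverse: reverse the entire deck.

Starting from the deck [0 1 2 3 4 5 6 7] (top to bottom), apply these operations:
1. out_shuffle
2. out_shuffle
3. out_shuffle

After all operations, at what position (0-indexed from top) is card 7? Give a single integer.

After op 1 (out_shuffle): [0 4 1 5 2 6 3 7]
After op 2 (out_shuffle): [0 2 4 6 1 3 5 7]
After op 3 (out_shuffle): [0 1 2 3 4 5 6 7]
Card 7 is at position 7.

Answer: 7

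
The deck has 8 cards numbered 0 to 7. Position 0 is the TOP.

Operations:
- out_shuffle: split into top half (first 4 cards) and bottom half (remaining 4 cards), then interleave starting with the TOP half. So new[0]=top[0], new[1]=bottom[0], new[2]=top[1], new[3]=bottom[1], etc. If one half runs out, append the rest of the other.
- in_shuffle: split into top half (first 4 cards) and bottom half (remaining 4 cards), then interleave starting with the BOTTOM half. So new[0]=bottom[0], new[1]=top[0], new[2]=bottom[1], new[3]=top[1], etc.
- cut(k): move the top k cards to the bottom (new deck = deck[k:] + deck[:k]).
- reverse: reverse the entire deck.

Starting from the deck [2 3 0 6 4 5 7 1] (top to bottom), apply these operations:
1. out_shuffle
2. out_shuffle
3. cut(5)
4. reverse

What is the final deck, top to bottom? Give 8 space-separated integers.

After op 1 (out_shuffle): [2 4 3 5 0 7 6 1]
After op 2 (out_shuffle): [2 0 4 7 3 6 5 1]
After op 3 (cut(5)): [6 5 1 2 0 4 7 3]
After op 4 (reverse): [3 7 4 0 2 1 5 6]

Answer: 3 7 4 0 2 1 5 6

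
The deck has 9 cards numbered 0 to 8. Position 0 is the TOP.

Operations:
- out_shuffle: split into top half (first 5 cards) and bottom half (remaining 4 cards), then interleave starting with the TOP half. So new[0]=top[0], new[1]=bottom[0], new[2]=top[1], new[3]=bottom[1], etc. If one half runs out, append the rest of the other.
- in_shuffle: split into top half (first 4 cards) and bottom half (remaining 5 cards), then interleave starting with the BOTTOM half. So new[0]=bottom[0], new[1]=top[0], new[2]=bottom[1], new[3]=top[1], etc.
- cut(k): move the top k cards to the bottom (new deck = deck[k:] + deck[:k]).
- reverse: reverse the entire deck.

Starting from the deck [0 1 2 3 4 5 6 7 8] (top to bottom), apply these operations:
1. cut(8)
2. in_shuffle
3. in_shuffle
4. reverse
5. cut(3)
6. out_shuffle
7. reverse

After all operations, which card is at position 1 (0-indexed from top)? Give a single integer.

Answer: 2

Derivation:
After op 1 (cut(8)): [8 0 1 2 3 4 5 6 7]
After op 2 (in_shuffle): [3 8 4 0 5 1 6 2 7]
After op 3 (in_shuffle): [5 3 1 8 6 4 2 0 7]
After op 4 (reverse): [7 0 2 4 6 8 1 3 5]
After op 5 (cut(3)): [4 6 8 1 3 5 7 0 2]
After op 6 (out_shuffle): [4 5 6 7 8 0 1 2 3]
After op 7 (reverse): [3 2 1 0 8 7 6 5 4]
Position 1: card 2.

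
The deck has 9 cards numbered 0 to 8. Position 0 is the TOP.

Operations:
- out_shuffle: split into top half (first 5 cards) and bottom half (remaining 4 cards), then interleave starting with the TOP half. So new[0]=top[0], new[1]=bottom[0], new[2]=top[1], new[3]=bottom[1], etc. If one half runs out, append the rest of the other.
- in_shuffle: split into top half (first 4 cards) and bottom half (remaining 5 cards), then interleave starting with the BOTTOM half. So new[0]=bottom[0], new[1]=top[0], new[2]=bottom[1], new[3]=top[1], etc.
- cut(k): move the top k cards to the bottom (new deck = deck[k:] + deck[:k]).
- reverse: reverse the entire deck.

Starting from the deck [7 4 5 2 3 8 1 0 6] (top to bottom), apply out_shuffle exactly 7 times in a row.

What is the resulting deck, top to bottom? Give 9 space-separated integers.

After op 1 (out_shuffle): [7 8 4 1 5 0 2 6 3]
After op 2 (out_shuffle): [7 0 8 2 4 6 1 3 5]
After op 3 (out_shuffle): [7 6 0 1 8 3 2 5 4]
After op 4 (out_shuffle): [7 3 6 2 0 5 1 4 8]
After op 5 (out_shuffle): [7 5 3 1 6 4 2 8 0]
After op 6 (out_shuffle): [7 4 5 2 3 8 1 0 6]
After op 7 (out_shuffle): [7 8 4 1 5 0 2 6 3]

Answer: 7 8 4 1 5 0 2 6 3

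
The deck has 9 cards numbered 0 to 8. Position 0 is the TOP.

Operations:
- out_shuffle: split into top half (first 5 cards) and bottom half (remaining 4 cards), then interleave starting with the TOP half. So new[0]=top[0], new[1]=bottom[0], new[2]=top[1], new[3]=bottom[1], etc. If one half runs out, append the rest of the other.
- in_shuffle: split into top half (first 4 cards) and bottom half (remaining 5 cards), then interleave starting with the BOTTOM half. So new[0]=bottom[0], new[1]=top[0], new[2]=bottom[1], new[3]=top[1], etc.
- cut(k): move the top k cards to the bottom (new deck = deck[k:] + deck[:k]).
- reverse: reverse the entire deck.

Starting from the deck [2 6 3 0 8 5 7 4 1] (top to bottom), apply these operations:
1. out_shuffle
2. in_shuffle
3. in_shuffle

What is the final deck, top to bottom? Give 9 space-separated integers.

Answer: 0 3 6 2 1 4 7 5 8

Derivation:
After op 1 (out_shuffle): [2 5 6 7 3 4 0 1 8]
After op 2 (in_shuffle): [3 2 4 5 0 6 1 7 8]
After op 3 (in_shuffle): [0 3 6 2 1 4 7 5 8]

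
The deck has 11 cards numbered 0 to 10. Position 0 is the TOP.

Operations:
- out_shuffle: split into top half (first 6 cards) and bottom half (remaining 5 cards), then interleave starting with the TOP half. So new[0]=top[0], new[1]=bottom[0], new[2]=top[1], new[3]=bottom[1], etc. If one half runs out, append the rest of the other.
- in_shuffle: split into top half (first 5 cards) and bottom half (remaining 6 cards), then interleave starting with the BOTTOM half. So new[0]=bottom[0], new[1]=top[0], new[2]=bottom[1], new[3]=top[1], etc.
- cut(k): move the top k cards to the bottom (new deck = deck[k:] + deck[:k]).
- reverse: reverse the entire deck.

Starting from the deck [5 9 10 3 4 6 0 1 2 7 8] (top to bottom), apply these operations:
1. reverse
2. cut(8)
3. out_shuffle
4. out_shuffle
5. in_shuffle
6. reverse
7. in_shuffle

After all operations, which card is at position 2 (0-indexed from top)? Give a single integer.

Answer: 3

Derivation:
After op 1 (reverse): [8 7 2 1 0 6 4 3 10 9 5]
After op 2 (cut(8)): [10 9 5 8 7 2 1 0 6 4 3]
After op 3 (out_shuffle): [10 1 9 0 5 6 8 4 7 3 2]
After op 4 (out_shuffle): [10 8 1 4 9 7 0 3 5 2 6]
After op 5 (in_shuffle): [7 10 0 8 3 1 5 4 2 9 6]
After op 6 (reverse): [6 9 2 4 5 1 3 8 0 10 7]
After op 7 (in_shuffle): [1 6 3 9 8 2 0 4 10 5 7]
Position 2: card 3.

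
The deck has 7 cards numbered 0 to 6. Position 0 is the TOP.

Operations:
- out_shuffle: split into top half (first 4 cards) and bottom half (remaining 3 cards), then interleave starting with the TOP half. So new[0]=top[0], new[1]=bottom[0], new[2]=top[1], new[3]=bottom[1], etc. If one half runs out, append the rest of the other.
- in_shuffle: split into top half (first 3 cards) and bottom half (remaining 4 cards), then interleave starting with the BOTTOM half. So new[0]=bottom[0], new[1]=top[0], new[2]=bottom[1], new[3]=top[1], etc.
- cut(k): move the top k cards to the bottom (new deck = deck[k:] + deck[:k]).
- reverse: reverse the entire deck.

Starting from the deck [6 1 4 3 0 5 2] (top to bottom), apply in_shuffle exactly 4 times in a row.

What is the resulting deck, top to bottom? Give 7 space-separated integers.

Answer: 3 6 0 1 5 4 2

Derivation:
After op 1 (in_shuffle): [3 6 0 1 5 4 2]
After op 2 (in_shuffle): [1 3 5 6 4 0 2]
After op 3 (in_shuffle): [6 1 4 3 0 5 2]
After op 4 (in_shuffle): [3 6 0 1 5 4 2]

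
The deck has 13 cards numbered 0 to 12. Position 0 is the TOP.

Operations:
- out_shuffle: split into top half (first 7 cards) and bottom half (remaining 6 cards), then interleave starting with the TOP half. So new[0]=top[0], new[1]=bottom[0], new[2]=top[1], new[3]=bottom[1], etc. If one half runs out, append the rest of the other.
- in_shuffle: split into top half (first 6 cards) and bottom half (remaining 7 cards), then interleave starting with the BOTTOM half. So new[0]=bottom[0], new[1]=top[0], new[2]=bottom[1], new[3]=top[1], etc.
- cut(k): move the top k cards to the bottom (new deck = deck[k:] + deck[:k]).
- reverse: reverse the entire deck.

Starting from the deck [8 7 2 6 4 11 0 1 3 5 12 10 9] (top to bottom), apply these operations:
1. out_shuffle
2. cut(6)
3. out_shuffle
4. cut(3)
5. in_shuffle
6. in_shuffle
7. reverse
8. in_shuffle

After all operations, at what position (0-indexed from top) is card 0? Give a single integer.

After op 1 (out_shuffle): [8 1 7 3 2 5 6 12 4 10 11 9 0]
After op 2 (cut(6)): [6 12 4 10 11 9 0 8 1 7 3 2 5]
After op 3 (out_shuffle): [6 8 12 1 4 7 10 3 11 2 9 5 0]
After op 4 (cut(3)): [1 4 7 10 3 11 2 9 5 0 6 8 12]
After op 5 (in_shuffle): [2 1 9 4 5 7 0 10 6 3 8 11 12]
After op 6 (in_shuffle): [0 2 10 1 6 9 3 4 8 5 11 7 12]
After op 7 (reverse): [12 7 11 5 8 4 3 9 6 1 10 2 0]
After op 8 (in_shuffle): [3 12 9 7 6 11 1 5 10 8 2 4 0]
Card 0 is at position 12.

Answer: 12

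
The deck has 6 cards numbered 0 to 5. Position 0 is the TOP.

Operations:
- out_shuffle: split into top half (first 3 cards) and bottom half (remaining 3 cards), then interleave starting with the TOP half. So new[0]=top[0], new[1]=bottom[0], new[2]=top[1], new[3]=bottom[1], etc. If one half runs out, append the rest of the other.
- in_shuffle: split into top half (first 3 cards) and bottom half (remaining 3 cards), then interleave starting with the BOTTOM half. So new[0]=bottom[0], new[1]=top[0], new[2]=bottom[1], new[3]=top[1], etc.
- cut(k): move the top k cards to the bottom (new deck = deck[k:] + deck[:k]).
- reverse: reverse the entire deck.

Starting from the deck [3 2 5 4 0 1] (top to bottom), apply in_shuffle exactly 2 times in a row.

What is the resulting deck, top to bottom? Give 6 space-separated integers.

Answer: 2 4 1 3 5 0

Derivation:
After op 1 (in_shuffle): [4 3 0 2 1 5]
After op 2 (in_shuffle): [2 4 1 3 5 0]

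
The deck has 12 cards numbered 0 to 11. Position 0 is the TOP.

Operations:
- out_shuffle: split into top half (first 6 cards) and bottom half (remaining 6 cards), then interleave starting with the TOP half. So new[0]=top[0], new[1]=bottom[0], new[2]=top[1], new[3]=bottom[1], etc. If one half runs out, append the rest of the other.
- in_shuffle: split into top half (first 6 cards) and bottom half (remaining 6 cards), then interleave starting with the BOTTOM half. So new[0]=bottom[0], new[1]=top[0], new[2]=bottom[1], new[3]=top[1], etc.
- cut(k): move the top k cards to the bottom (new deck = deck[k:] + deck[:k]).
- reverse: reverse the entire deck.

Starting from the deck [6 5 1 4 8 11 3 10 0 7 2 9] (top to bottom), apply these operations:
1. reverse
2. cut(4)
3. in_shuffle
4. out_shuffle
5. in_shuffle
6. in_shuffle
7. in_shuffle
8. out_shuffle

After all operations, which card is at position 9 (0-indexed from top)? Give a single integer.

After op 1 (reverse): [9 2 7 0 10 3 11 8 4 1 5 6]
After op 2 (cut(4)): [10 3 11 8 4 1 5 6 9 2 7 0]
After op 3 (in_shuffle): [5 10 6 3 9 11 2 8 7 4 0 1]
After op 4 (out_shuffle): [5 2 10 8 6 7 3 4 9 0 11 1]
After op 5 (in_shuffle): [3 5 4 2 9 10 0 8 11 6 1 7]
After op 6 (in_shuffle): [0 3 8 5 11 4 6 2 1 9 7 10]
After op 7 (in_shuffle): [6 0 2 3 1 8 9 5 7 11 10 4]
After op 8 (out_shuffle): [6 9 0 5 2 7 3 11 1 10 8 4]
Position 9: card 10.

Answer: 10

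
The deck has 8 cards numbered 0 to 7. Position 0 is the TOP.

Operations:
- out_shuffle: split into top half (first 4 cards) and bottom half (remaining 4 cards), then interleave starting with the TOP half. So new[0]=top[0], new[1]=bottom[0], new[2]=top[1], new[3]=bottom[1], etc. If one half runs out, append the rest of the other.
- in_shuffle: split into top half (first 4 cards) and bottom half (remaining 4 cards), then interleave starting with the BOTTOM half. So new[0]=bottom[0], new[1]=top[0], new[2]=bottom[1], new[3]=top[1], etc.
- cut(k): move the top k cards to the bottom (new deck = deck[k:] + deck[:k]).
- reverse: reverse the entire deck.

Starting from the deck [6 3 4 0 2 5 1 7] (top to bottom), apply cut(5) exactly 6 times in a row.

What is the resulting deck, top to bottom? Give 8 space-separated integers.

After op 1 (cut(5)): [5 1 7 6 3 4 0 2]
After op 2 (cut(5)): [4 0 2 5 1 7 6 3]
After op 3 (cut(5)): [7 6 3 4 0 2 5 1]
After op 4 (cut(5)): [2 5 1 7 6 3 4 0]
After op 5 (cut(5)): [3 4 0 2 5 1 7 6]
After op 6 (cut(5)): [1 7 6 3 4 0 2 5]

Answer: 1 7 6 3 4 0 2 5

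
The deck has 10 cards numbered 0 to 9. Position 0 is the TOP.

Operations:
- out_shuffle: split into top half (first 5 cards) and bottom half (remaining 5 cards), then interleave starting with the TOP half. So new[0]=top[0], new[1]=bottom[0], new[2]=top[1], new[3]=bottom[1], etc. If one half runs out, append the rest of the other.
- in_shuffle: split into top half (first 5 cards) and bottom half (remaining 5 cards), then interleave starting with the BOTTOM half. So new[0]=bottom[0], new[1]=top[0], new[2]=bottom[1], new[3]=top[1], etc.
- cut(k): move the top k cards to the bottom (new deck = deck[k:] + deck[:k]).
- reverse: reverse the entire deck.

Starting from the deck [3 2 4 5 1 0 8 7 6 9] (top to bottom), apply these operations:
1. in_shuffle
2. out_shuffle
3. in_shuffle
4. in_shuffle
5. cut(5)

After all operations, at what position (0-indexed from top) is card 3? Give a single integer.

Answer: 5

Derivation:
After op 1 (in_shuffle): [0 3 8 2 7 4 6 5 9 1]
After op 2 (out_shuffle): [0 4 3 6 8 5 2 9 7 1]
After op 3 (in_shuffle): [5 0 2 4 9 3 7 6 1 8]
After op 4 (in_shuffle): [3 5 7 0 6 2 1 4 8 9]
After op 5 (cut(5)): [2 1 4 8 9 3 5 7 0 6]
Card 3 is at position 5.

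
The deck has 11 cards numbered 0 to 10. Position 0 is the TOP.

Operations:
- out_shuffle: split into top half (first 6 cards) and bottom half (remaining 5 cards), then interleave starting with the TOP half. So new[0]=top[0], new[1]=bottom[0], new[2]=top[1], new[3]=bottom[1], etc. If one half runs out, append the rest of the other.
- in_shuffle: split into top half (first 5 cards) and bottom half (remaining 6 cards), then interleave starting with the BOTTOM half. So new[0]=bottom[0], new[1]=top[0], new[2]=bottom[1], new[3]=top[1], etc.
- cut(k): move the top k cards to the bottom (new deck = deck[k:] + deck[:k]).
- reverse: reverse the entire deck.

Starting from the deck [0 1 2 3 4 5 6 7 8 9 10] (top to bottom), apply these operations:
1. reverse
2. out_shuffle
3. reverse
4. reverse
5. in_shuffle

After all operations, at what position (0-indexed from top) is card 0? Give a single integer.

After op 1 (reverse): [10 9 8 7 6 5 4 3 2 1 0]
After op 2 (out_shuffle): [10 4 9 3 8 2 7 1 6 0 5]
After op 3 (reverse): [5 0 6 1 7 2 8 3 9 4 10]
After op 4 (reverse): [10 4 9 3 8 2 7 1 6 0 5]
After op 5 (in_shuffle): [2 10 7 4 1 9 6 3 0 8 5]
Card 0 is at position 8.

Answer: 8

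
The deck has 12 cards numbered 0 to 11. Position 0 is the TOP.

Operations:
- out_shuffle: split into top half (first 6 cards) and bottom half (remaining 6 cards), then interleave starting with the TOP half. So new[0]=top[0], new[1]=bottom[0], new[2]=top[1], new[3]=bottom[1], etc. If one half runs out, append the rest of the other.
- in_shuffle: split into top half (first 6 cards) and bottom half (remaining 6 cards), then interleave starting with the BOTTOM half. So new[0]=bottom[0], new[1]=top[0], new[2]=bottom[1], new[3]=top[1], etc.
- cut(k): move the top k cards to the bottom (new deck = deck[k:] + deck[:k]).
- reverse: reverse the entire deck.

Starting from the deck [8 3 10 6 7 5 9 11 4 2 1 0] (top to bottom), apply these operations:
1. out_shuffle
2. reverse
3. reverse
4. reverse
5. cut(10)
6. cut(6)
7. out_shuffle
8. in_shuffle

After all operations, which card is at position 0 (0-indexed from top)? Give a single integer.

Answer: 10

Derivation:
After op 1 (out_shuffle): [8 9 3 11 10 4 6 2 7 1 5 0]
After op 2 (reverse): [0 5 1 7 2 6 4 10 11 3 9 8]
After op 3 (reverse): [8 9 3 11 10 4 6 2 7 1 5 0]
After op 4 (reverse): [0 5 1 7 2 6 4 10 11 3 9 8]
After op 5 (cut(10)): [9 8 0 5 1 7 2 6 4 10 11 3]
After op 6 (cut(6)): [2 6 4 10 11 3 9 8 0 5 1 7]
After op 7 (out_shuffle): [2 9 6 8 4 0 10 5 11 1 3 7]
After op 8 (in_shuffle): [10 2 5 9 11 6 1 8 3 4 7 0]
Position 0: card 10.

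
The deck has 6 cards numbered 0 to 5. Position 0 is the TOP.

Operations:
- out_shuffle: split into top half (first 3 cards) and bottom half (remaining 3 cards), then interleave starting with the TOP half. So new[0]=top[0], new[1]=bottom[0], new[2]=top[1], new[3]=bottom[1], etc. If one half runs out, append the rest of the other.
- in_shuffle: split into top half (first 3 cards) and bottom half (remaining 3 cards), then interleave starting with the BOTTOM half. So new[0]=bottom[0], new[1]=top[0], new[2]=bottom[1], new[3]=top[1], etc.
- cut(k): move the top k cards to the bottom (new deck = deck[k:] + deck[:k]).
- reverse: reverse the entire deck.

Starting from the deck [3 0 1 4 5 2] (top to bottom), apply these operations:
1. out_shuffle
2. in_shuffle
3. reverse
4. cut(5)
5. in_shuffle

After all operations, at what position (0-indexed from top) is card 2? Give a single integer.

Answer: 5

Derivation:
After op 1 (out_shuffle): [3 4 0 5 1 2]
After op 2 (in_shuffle): [5 3 1 4 2 0]
After op 3 (reverse): [0 2 4 1 3 5]
After op 4 (cut(5)): [5 0 2 4 1 3]
After op 5 (in_shuffle): [4 5 1 0 3 2]
Card 2 is at position 5.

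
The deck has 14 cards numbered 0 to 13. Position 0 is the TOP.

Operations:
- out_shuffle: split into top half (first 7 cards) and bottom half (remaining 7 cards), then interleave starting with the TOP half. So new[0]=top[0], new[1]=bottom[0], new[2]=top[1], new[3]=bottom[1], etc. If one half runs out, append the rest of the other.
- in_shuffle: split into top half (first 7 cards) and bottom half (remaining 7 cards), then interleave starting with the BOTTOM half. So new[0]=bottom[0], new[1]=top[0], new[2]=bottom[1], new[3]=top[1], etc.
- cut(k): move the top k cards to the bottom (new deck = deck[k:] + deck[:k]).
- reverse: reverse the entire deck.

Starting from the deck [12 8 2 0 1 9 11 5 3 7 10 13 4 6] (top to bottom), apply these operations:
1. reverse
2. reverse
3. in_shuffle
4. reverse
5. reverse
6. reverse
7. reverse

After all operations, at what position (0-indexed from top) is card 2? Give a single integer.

Answer: 5

Derivation:
After op 1 (reverse): [6 4 13 10 7 3 5 11 9 1 0 2 8 12]
After op 2 (reverse): [12 8 2 0 1 9 11 5 3 7 10 13 4 6]
After op 3 (in_shuffle): [5 12 3 8 7 2 10 0 13 1 4 9 6 11]
After op 4 (reverse): [11 6 9 4 1 13 0 10 2 7 8 3 12 5]
After op 5 (reverse): [5 12 3 8 7 2 10 0 13 1 4 9 6 11]
After op 6 (reverse): [11 6 9 4 1 13 0 10 2 7 8 3 12 5]
After op 7 (reverse): [5 12 3 8 7 2 10 0 13 1 4 9 6 11]
Card 2 is at position 5.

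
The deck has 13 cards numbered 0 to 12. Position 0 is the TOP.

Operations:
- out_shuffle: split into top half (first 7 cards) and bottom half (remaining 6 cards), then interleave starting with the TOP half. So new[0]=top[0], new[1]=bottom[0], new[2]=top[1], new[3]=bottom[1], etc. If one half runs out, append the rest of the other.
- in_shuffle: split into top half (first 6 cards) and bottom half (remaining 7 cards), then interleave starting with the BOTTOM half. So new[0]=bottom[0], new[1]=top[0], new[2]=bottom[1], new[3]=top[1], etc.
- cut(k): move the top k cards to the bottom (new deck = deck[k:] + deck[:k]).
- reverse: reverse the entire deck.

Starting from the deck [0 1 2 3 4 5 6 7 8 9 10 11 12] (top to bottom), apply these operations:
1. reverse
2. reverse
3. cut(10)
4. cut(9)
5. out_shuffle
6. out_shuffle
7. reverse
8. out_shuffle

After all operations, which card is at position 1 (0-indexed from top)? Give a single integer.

After op 1 (reverse): [12 11 10 9 8 7 6 5 4 3 2 1 0]
After op 2 (reverse): [0 1 2 3 4 5 6 7 8 9 10 11 12]
After op 3 (cut(10)): [10 11 12 0 1 2 3 4 5 6 7 8 9]
After op 4 (cut(9)): [6 7 8 9 10 11 12 0 1 2 3 4 5]
After op 5 (out_shuffle): [6 0 7 1 8 2 9 3 10 4 11 5 12]
After op 6 (out_shuffle): [6 3 0 10 7 4 1 11 8 5 2 12 9]
After op 7 (reverse): [9 12 2 5 8 11 1 4 7 10 0 3 6]
After op 8 (out_shuffle): [9 4 12 7 2 10 5 0 8 3 11 6 1]
Position 1: card 4.

Answer: 4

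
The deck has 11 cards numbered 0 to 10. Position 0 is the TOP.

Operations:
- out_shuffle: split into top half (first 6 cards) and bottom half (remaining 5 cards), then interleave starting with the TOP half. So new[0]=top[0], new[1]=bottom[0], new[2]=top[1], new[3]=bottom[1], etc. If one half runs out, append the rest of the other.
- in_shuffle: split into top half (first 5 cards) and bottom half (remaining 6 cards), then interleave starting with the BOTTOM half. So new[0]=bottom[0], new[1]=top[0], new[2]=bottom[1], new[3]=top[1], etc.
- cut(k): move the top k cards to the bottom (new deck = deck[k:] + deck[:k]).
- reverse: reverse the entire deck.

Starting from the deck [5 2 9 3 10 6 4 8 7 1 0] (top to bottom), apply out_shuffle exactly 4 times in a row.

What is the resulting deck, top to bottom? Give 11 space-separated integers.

Answer: 5 1 8 6 3 2 0 7 4 10 9

Derivation:
After op 1 (out_shuffle): [5 4 2 8 9 7 3 1 10 0 6]
After op 2 (out_shuffle): [5 3 4 1 2 10 8 0 9 6 7]
After op 3 (out_shuffle): [5 8 3 0 4 9 1 6 2 7 10]
After op 4 (out_shuffle): [5 1 8 6 3 2 0 7 4 10 9]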